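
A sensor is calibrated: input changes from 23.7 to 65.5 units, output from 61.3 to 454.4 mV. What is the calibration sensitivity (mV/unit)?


Sensitivity = (y2 - y1) / (x2 - x1).
S = (454.4 - 61.3) / (65.5 - 23.7)
S = 393.1 / 41.8
S = 9.4043 mV/unit

9.4043 mV/unit


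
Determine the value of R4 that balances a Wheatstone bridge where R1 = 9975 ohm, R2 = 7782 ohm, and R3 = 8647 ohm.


At balance: R1*R4 = R2*R3, so R4 = R2*R3/R1.
R4 = 7782 * 8647 / 9975
R4 = 67290954 / 9975
R4 = 6745.96 ohm

6745.96 ohm


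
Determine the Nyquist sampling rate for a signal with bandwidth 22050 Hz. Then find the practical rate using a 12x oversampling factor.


By Nyquist theorem, fs_min = 2 * fmax.
fs_min = 2 * 22050 = 44100 Hz
Practical rate = 12 * fs_min = 12 * 44100 = 529200 Hz

fs_min = 44100 Hz, fs_practical = 529200 Hz


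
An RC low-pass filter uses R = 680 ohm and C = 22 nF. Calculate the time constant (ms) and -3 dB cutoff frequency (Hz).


Time constant: tau = R * C.
tau = 680 * 2.20e-08 = 1.496e-05 s
tau = 0.015 ms
Cutoff frequency: fc = 1 / (2*pi*R*C).
fc = 1 / (2*pi*1.496e-05) = 10638.7 Hz

tau = 0.015 ms, fc = 10638.7 Hz


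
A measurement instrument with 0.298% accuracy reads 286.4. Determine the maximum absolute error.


Absolute error = (accuracy% / 100) * reading.
Error = (0.298 / 100) * 286.4
Error = 0.00298 * 286.4
Error = 0.8535

0.8535


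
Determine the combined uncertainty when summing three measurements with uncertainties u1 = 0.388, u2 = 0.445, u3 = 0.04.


For a sum of independent quantities, uc = sqrt(u1^2 + u2^2 + u3^2).
uc = sqrt(0.388^2 + 0.445^2 + 0.04^2)
uc = sqrt(0.150544 + 0.198025 + 0.0016)
uc = 0.5918

0.5918


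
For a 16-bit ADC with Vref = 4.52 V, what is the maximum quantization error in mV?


The maximum quantization error is +/- LSB/2.
LSB = Vref / 2^n = 4.52 / 65536 = 6.897e-05 V
Max error = LSB / 2 = 6.897e-05 / 2 = 3.448e-05 V
Max error = 0.0345 mV

0.0345 mV


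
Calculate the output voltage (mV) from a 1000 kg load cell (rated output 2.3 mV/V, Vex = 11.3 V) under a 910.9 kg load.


Vout = rated_output * Vex * (load / capacity).
Vout = 2.3 * 11.3 * (910.9 / 1000)
Vout = 2.3 * 11.3 * 0.9109
Vout = 23.674 mV

23.674 mV


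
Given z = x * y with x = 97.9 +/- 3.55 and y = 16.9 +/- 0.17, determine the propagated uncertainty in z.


For a product z = x*y, the relative uncertainty is:
uz/z = sqrt((ux/x)^2 + (uy/y)^2)
Relative uncertainties: ux/x = 3.55/97.9 = 0.036261
uy/y = 0.17/16.9 = 0.010059
z = 97.9 * 16.9 = 1654.5
uz = 1654.5 * sqrt(0.036261^2 + 0.010059^2) = 62.261

62.261


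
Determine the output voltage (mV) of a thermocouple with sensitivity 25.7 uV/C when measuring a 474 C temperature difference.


The thermocouple output V = sensitivity * dT.
V = 25.7 uV/C * 474 C
V = 12181.8 uV
V = 12.182 mV

12.182 mV


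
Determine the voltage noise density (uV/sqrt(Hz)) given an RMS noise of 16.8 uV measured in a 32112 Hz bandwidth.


Noise spectral density = Vrms / sqrt(BW).
NSD = 16.8 / sqrt(32112)
NSD = 16.8 / 179.1982
NSD = 0.0938 uV/sqrt(Hz)

0.0938 uV/sqrt(Hz)


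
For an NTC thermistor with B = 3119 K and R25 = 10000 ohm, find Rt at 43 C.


NTC thermistor equation: Rt = R25 * exp(B * (1/T - 1/T25)).
T in Kelvin: 316.15 K, T25 = 298.15 K
1/T - 1/T25 = 1/316.15 - 1/298.15 = -0.00019096
B * (1/T - 1/T25) = 3119 * -0.00019096 = -0.5956
Rt = 10000 * exp(-0.5956) = 5512.3 ohm

5512.3 ohm


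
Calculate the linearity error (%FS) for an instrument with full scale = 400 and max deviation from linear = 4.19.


Linearity error = (max deviation / full scale) * 100%.
Linearity = (4.19 / 400) * 100
Linearity = 1.048 %FS

1.048 %FS


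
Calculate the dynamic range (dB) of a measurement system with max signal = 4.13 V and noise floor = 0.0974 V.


Dynamic range = 20 * log10(Vmax / Vnoise).
DR = 20 * log10(4.13 / 0.0974)
DR = 20 * log10(42.4)
DR = 32.55 dB

32.55 dB


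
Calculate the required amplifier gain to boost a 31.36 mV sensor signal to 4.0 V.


Gain = Vout / Vin (converting to same units).
G = 4.0 V / 31.36 mV
G = 4000.0 mV / 31.36 mV
G = 127.55

127.55


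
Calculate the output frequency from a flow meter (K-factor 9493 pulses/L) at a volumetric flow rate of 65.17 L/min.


Frequency = K * Q / 60 (converting L/min to L/s).
f = 9493 * 65.17 / 60
f = 618658.81 / 60
f = 10310.98 Hz

10310.98 Hz


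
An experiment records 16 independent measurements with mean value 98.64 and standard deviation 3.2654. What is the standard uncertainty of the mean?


The standard uncertainty for Type A evaluation is u = s / sqrt(n).
u = 3.2654 / sqrt(16)
u = 3.2654 / 4.0
u = 0.8164

0.8164


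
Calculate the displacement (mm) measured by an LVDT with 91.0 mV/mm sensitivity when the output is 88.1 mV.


Displacement = Vout / sensitivity.
d = 88.1 / 91.0
d = 0.968 mm

0.968 mm


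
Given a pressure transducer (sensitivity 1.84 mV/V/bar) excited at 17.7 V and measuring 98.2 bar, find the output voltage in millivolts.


Output = sensitivity * Vex * P.
Vout = 1.84 * 17.7 * 98.2
Vout = 32.568 * 98.2
Vout = 3198.18 mV

3198.18 mV


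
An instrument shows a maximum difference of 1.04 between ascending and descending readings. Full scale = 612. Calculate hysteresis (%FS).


Hysteresis = (max difference / full scale) * 100%.
H = (1.04 / 612) * 100
H = 0.17 %FS

0.17 %FS


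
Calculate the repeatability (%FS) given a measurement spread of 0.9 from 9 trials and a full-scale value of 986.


Repeatability = (spread / full scale) * 100%.
R = (0.9 / 986) * 100
R = 0.091 %FS

0.091 %FS


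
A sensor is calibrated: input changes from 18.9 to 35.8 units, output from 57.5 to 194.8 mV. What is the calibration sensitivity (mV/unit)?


Sensitivity = (y2 - y1) / (x2 - x1).
S = (194.8 - 57.5) / (35.8 - 18.9)
S = 137.3 / 16.9
S = 8.1243 mV/unit

8.1243 mV/unit


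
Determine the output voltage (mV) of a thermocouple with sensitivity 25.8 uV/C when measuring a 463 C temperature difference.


The thermocouple output V = sensitivity * dT.
V = 25.8 uV/C * 463 C
V = 11945.4 uV
V = 11.945 mV

11.945 mV


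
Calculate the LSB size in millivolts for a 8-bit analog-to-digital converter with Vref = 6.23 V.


The resolution (LSB) of an ADC is Vref / 2^n.
LSB = 6.23 / 2^8
LSB = 6.23 / 256
LSB = 0.02433594 V = 24.3359375 mV

24.3359375 mV


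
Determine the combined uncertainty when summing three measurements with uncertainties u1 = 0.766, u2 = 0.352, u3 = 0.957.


For a sum of independent quantities, uc = sqrt(u1^2 + u2^2 + u3^2).
uc = sqrt(0.766^2 + 0.352^2 + 0.957^2)
uc = sqrt(0.586756 + 0.123904 + 0.915849)
uc = 1.2753

1.2753


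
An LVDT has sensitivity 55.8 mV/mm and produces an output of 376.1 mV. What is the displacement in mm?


Displacement = Vout / sensitivity.
d = 376.1 / 55.8
d = 6.74 mm

6.74 mm


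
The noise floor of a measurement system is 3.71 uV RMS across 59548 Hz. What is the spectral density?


Noise spectral density = Vrms / sqrt(BW).
NSD = 3.71 / sqrt(59548)
NSD = 3.71 / 244.0246
NSD = 0.0152 uV/sqrt(Hz)

0.0152 uV/sqrt(Hz)


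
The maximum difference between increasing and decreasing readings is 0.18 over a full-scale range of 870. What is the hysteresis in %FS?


Hysteresis = (max difference / full scale) * 100%.
H = (0.18 / 870) * 100
H = 0.021 %FS

0.021 %FS


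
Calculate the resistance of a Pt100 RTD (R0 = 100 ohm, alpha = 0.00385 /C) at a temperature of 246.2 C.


The RTD equation: Rt = R0 * (1 + alpha * T).
Rt = 100 * (1 + 0.00385 * 246.2)
Rt = 100 * (1 + 0.94787)
Rt = 100 * 1.94787
Rt = 194.787 ohm

194.787 ohm


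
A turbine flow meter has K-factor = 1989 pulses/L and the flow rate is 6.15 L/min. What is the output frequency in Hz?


Frequency = K * Q / 60 (converting L/min to L/s).
f = 1989 * 6.15 / 60
f = 12232.35 / 60
f = 203.87 Hz

203.87 Hz


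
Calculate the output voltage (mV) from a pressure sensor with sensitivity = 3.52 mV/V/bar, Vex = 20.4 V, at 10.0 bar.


Output = sensitivity * Vex * P.
Vout = 3.52 * 20.4 * 10.0
Vout = 71.808 * 10.0
Vout = 718.08 mV

718.08 mV


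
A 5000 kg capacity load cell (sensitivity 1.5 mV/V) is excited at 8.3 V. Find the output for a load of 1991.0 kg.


Vout = rated_output * Vex * (load / capacity).
Vout = 1.5 * 8.3 * (1991.0 / 5000)
Vout = 1.5 * 8.3 * 0.3982
Vout = 4.958 mV

4.958 mV


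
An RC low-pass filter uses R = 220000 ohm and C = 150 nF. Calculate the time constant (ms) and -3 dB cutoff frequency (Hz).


Time constant: tau = R * C.
tau = 220000 * 1.50e-07 = 0.033 s
tau = 33.0 ms
Cutoff frequency: fc = 1 / (2*pi*R*C).
fc = 1 / (2*pi*0.033) = 4.82 Hz

tau = 33.0 ms, fc = 4.82 Hz


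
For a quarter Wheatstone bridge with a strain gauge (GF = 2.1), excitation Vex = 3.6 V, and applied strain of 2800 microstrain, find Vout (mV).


Quarter bridge output: Vout = (GF * epsilon * Vex) / 4.
Vout = (2.1 * 2800e-6 * 3.6) / 4
Vout = 0.021168 / 4 V
Vout = 0.005292 V = 5.292 mV

5.292 mV


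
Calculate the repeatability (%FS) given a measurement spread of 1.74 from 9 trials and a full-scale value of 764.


Repeatability = (spread / full scale) * 100%.
R = (1.74 / 764) * 100
R = 0.228 %FS

0.228 %FS


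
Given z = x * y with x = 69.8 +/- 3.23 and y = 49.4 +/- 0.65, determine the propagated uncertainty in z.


For a product z = x*y, the relative uncertainty is:
uz/z = sqrt((ux/x)^2 + (uy/y)^2)
Relative uncertainties: ux/x = 3.23/69.8 = 0.046275
uy/y = 0.65/49.4 = 0.013158
z = 69.8 * 49.4 = 3448.1
uz = 3448.1 * sqrt(0.046275^2 + 0.013158^2) = 165.887

165.887


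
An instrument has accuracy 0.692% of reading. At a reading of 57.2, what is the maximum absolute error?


Absolute error = (accuracy% / 100) * reading.
Error = (0.692 / 100) * 57.2
Error = 0.00692 * 57.2
Error = 0.3958

0.3958


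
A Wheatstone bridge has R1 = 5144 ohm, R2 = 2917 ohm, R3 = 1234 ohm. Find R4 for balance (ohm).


At balance: R1*R4 = R2*R3, so R4 = R2*R3/R1.
R4 = 2917 * 1234 / 5144
R4 = 3599578 / 5144
R4 = 699.76 ohm

699.76 ohm


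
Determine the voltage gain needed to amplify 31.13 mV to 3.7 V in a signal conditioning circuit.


Gain = Vout / Vin (converting to same units).
G = 3.7 V / 31.13 mV
G = 3700.0 mV / 31.13 mV
G = 118.86

118.86


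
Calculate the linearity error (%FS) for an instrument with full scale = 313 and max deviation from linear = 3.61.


Linearity error = (max deviation / full scale) * 100%.
Linearity = (3.61 / 313) * 100
Linearity = 1.153 %FS

1.153 %FS


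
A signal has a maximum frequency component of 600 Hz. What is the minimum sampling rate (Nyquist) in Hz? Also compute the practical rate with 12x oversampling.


By Nyquist theorem, fs_min = 2 * fmax.
fs_min = 2 * 600 = 1200 Hz
Practical rate = 12 * fs_min = 12 * 1200 = 14400 Hz

fs_min = 1200 Hz, fs_practical = 14400 Hz


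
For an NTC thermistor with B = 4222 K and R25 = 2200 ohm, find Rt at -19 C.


NTC thermistor equation: Rt = R25 * exp(B * (1/T - 1/T25)).
T in Kelvin: 254.15 K, T25 = 298.15 K
1/T - 1/T25 = 1/254.15 - 1/298.15 = 0.00058067
B * (1/T - 1/T25) = 4222 * 0.00058067 = 2.4516
Rt = 2200 * exp(2.4516) = 25534.7 ohm

25534.7 ohm


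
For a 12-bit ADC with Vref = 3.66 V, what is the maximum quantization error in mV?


The maximum quantization error is +/- LSB/2.
LSB = Vref / 2^n = 3.66 / 4096 = 0.00089355 V
Max error = LSB / 2 = 0.00089355 / 2 = 0.00044678 V
Max error = 0.4468 mV

0.4468 mV


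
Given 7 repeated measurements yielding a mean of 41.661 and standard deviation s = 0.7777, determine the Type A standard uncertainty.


The standard uncertainty for Type A evaluation is u = s / sqrt(n).
u = 0.7777 / sqrt(7)
u = 0.7777 / 2.6458
u = 0.2939

0.2939


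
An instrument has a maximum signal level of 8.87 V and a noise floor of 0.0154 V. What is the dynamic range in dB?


Dynamic range = 20 * log10(Vmax / Vnoise).
DR = 20 * log10(8.87 / 0.0154)
DR = 20 * log10(575.97)
DR = 55.21 dB

55.21 dB


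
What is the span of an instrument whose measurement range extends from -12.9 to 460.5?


Span = upper range - lower range.
Span = 460.5 - (-12.9)
Span = 473.4

473.4


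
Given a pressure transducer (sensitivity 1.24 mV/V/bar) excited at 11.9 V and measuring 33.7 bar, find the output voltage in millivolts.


Output = sensitivity * Vex * P.
Vout = 1.24 * 11.9 * 33.7
Vout = 14.756 * 33.7
Vout = 497.28 mV

497.28 mV


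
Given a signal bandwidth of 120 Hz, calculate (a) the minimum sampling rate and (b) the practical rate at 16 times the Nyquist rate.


By Nyquist theorem, fs_min = 2 * fmax.
fs_min = 2 * 120 = 240 Hz
Practical rate = 16 * fs_min = 16 * 240 = 3840 Hz

fs_min = 240 Hz, fs_practical = 3840 Hz


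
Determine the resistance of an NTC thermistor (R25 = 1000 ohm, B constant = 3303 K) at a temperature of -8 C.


NTC thermistor equation: Rt = R25 * exp(B * (1/T - 1/T25)).
T in Kelvin: 265.15 K, T25 = 298.15 K
1/T - 1/T25 = 1/265.15 - 1/298.15 = 0.00041743
B * (1/T - 1/T25) = 3303 * 0.00041743 = 1.3788
Rt = 1000 * exp(1.3788) = 3970.1 ohm

3970.1 ohm


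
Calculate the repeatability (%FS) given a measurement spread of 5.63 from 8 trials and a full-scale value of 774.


Repeatability = (spread / full scale) * 100%.
R = (5.63 / 774) * 100
R = 0.727 %FS

0.727 %FS


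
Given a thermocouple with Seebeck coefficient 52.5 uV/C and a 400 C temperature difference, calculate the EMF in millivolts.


The thermocouple output V = sensitivity * dT.
V = 52.5 uV/C * 400 C
V = 21000.0 uV
V = 21.0 mV

21.0 mV


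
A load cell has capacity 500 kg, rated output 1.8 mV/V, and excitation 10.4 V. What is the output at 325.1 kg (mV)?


Vout = rated_output * Vex * (load / capacity).
Vout = 1.8 * 10.4 * (325.1 / 500)
Vout = 1.8 * 10.4 * 0.6502
Vout = 12.172 mV

12.172 mV


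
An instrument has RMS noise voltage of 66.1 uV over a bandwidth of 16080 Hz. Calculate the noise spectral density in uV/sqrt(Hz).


Noise spectral density = Vrms / sqrt(BW).
NSD = 66.1 / sqrt(16080)
NSD = 66.1 / 126.8069
NSD = 0.5213 uV/sqrt(Hz)

0.5213 uV/sqrt(Hz)


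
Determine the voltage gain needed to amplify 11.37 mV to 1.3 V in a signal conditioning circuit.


Gain = Vout / Vin (converting to same units).
G = 1.3 V / 11.37 mV
G = 1300.0 mV / 11.37 mV
G = 114.34

114.34


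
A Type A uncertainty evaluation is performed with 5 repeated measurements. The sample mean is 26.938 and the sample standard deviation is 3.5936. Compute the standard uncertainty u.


The standard uncertainty for Type A evaluation is u = s / sqrt(n).
u = 3.5936 / sqrt(5)
u = 3.5936 / 2.2361
u = 1.6071

1.6071


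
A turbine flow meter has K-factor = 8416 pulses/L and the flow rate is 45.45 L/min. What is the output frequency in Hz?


Frequency = K * Q / 60 (converting L/min to L/s).
f = 8416 * 45.45 / 60
f = 382507.2 / 60
f = 6375.12 Hz

6375.12 Hz


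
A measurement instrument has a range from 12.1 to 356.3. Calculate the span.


Span = upper range - lower range.
Span = 356.3 - (12.1)
Span = 344.2

344.2


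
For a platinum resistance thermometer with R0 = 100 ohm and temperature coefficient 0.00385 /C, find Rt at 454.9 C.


The RTD equation: Rt = R0 * (1 + alpha * T).
Rt = 100 * (1 + 0.00385 * 454.9)
Rt = 100 * (1 + 1.751365)
Rt = 100 * 2.751365
Rt = 275.136 ohm

275.136 ohm


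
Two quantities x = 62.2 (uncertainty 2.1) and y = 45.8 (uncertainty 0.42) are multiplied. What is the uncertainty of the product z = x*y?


For a product z = x*y, the relative uncertainty is:
uz/z = sqrt((ux/x)^2 + (uy/y)^2)
Relative uncertainties: ux/x = 2.1/62.2 = 0.033762
uy/y = 0.42/45.8 = 0.00917
z = 62.2 * 45.8 = 2848.8
uz = 2848.8 * sqrt(0.033762^2 + 0.00917^2) = 99.665

99.665


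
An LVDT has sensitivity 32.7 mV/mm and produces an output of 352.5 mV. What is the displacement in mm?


Displacement = Vout / sensitivity.
d = 352.5 / 32.7
d = 10.78 mm

10.78 mm


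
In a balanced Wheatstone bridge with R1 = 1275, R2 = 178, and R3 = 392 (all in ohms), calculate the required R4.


At balance: R1*R4 = R2*R3, so R4 = R2*R3/R1.
R4 = 178 * 392 / 1275
R4 = 69776 / 1275
R4 = 54.73 ohm

54.73 ohm


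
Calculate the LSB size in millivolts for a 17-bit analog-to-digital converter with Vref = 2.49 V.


The resolution (LSB) of an ADC is Vref / 2^n.
LSB = 2.49 / 2^17
LSB = 2.49 / 131072
LSB = 1.9e-05 V = 0.01899719 mV

0.01899719 mV


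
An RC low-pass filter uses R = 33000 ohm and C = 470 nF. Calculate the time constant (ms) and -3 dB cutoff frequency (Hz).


Time constant: tau = R * C.
tau = 33000 * 4.70e-07 = 0.01551 s
tau = 15.51 ms
Cutoff frequency: fc = 1 / (2*pi*R*C).
fc = 1 / (2*pi*0.01551) = 10.26 Hz

tau = 15.51 ms, fc = 10.26 Hz


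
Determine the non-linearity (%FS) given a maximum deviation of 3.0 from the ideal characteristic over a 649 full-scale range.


Linearity error = (max deviation / full scale) * 100%.
Linearity = (3.0 / 649) * 100
Linearity = 0.462 %FS

0.462 %FS


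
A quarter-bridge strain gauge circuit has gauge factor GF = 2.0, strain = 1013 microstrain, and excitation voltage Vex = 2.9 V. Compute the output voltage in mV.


Quarter bridge output: Vout = (GF * epsilon * Vex) / 4.
Vout = (2.0 * 1013e-6 * 2.9) / 4
Vout = 0.0058754 / 4 V
Vout = 0.00146885 V = 1.4688 mV

1.4688 mV


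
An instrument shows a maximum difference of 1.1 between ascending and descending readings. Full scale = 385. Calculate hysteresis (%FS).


Hysteresis = (max difference / full scale) * 100%.
H = (1.1 / 385) * 100
H = 0.286 %FS

0.286 %FS


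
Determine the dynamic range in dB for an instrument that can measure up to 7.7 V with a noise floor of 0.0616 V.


Dynamic range = 20 * log10(Vmax / Vnoise).
DR = 20 * log10(7.7 / 0.0616)
DR = 20 * log10(125.0)
DR = 41.94 dB

41.94 dB


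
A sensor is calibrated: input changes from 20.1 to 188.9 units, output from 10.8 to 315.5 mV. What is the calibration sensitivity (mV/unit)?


Sensitivity = (y2 - y1) / (x2 - x1).
S = (315.5 - 10.8) / (188.9 - 20.1)
S = 304.7 / 168.8
S = 1.8051 mV/unit

1.8051 mV/unit


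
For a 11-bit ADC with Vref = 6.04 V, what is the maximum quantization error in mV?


The maximum quantization error is +/- LSB/2.
LSB = Vref / 2^n = 6.04 / 2048 = 0.00294922 V
Max error = LSB / 2 = 0.00294922 / 2 = 0.00147461 V
Max error = 1.4746 mV

1.4746 mV


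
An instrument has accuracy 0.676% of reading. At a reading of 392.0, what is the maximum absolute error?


Absolute error = (accuracy% / 100) * reading.
Error = (0.676 / 100) * 392.0
Error = 0.00676 * 392.0
Error = 2.6499

2.6499


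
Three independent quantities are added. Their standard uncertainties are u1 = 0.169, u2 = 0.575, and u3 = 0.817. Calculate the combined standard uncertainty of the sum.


For a sum of independent quantities, uc = sqrt(u1^2 + u2^2 + u3^2).
uc = sqrt(0.169^2 + 0.575^2 + 0.817^2)
uc = sqrt(0.028561 + 0.330625 + 0.667489)
uc = 1.0132

1.0132


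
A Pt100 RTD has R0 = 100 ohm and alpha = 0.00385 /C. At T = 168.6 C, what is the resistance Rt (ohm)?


The RTD equation: Rt = R0 * (1 + alpha * T).
Rt = 100 * (1 + 0.00385 * 168.6)
Rt = 100 * (1 + 0.64911)
Rt = 100 * 1.64911
Rt = 164.911 ohm

164.911 ohm


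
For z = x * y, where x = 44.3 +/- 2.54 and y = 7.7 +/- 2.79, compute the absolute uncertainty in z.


For a product z = x*y, the relative uncertainty is:
uz/z = sqrt((ux/x)^2 + (uy/y)^2)
Relative uncertainties: ux/x = 2.54/44.3 = 0.057336
uy/y = 2.79/7.7 = 0.362338
z = 44.3 * 7.7 = 341.1
uz = 341.1 * sqrt(0.057336^2 + 0.362338^2) = 125.135

125.135


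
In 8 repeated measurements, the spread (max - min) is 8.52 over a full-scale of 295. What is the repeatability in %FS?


Repeatability = (spread / full scale) * 100%.
R = (8.52 / 295) * 100
R = 2.888 %FS

2.888 %FS


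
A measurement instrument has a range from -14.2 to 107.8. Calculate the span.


Span = upper range - lower range.
Span = 107.8 - (-14.2)
Span = 122.0

122.0


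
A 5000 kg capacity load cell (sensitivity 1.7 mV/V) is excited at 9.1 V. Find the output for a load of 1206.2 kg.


Vout = rated_output * Vex * (load / capacity).
Vout = 1.7 * 9.1 * (1206.2 / 5000)
Vout = 1.7 * 9.1 * 0.24124
Vout = 3.732 mV

3.732 mV


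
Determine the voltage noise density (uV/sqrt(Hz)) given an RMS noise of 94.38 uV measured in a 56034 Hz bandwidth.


Noise spectral density = Vrms / sqrt(BW).
NSD = 94.38 / sqrt(56034)
NSD = 94.38 / 236.715
NSD = 0.3987 uV/sqrt(Hz)

0.3987 uV/sqrt(Hz)


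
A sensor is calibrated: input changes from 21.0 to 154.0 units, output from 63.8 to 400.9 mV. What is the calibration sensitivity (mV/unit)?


Sensitivity = (y2 - y1) / (x2 - x1).
S = (400.9 - 63.8) / (154.0 - 21.0)
S = 337.1 / 133.0
S = 2.5346 mV/unit

2.5346 mV/unit


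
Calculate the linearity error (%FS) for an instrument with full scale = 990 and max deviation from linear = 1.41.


Linearity error = (max deviation / full scale) * 100%.
Linearity = (1.41 / 990) * 100
Linearity = 0.142 %FS

0.142 %FS


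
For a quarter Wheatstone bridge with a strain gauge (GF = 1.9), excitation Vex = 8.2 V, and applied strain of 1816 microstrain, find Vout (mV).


Quarter bridge output: Vout = (GF * epsilon * Vex) / 4.
Vout = (1.9 * 1816e-6 * 8.2) / 4
Vout = 0.02829328 / 4 V
Vout = 0.00707332 V = 7.0733 mV

7.0733 mV


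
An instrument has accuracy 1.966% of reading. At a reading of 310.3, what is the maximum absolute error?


Absolute error = (accuracy% / 100) * reading.
Error = (1.966 / 100) * 310.3
Error = 0.01966 * 310.3
Error = 6.1005

6.1005


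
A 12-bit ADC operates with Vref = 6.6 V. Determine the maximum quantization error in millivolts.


The maximum quantization error is +/- LSB/2.
LSB = Vref / 2^n = 6.6 / 4096 = 0.00161133 V
Max error = LSB / 2 = 0.00161133 / 2 = 0.00080566 V
Max error = 0.8057 mV

0.8057 mV


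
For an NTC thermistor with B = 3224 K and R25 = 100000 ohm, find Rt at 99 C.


NTC thermistor equation: Rt = R25 * exp(B * (1/T - 1/T25)).
T in Kelvin: 372.15 K, T25 = 298.15 K
1/T - 1/T25 = 1/372.15 - 1/298.15 = -0.00066693
B * (1/T - 1/T25) = 3224 * -0.00066693 = -2.1502
Rt = 100000 * exp(-2.1502) = 11646.4 ohm

11646.4 ohm


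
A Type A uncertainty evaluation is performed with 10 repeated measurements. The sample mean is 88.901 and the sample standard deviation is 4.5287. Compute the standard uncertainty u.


The standard uncertainty for Type A evaluation is u = s / sqrt(n).
u = 4.5287 / sqrt(10)
u = 4.5287 / 3.1623
u = 1.4321

1.4321


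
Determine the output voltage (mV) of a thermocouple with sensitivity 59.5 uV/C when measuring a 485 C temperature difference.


The thermocouple output V = sensitivity * dT.
V = 59.5 uV/C * 485 C
V = 28857.5 uV
V = 28.858 mV

28.858 mV


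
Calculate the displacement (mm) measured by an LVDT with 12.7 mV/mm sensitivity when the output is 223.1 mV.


Displacement = Vout / sensitivity.
d = 223.1 / 12.7
d = 17.567 mm

17.567 mm


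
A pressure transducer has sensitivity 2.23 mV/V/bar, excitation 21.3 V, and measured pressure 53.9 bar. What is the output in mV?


Output = sensitivity * Vex * P.
Vout = 2.23 * 21.3 * 53.9
Vout = 47.499 * 53.9
Vout = 2560.2 mV

2560.2 mV


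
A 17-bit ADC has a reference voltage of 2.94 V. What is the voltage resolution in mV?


The resolution (LSB) of an ADC is Vref / 2^n.
LSB = 2.94 / 2^17
LSB = 2.94 / 131072
LSB = 2.243e-05 V = 0.02243042 mV

0.02243042 mV


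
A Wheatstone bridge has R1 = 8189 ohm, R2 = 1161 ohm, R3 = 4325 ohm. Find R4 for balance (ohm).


At balance: R1*R4 = R2*R3, so R4 = R2*R3/R1.
R4 = 1161 * 4325 / 8189
R4 = 5021325 / 8189
R4 = 613.18 ohm

613.18 ohm


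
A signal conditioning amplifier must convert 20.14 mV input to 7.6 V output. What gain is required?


Gain = Vout / Vin (converting to same units).
G = 7.6 V / 20.14 mV
G = 7600.0 mV / 20.14 mV
G = 377.36

377.36


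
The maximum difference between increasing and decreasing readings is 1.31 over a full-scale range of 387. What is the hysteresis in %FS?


Hysteresis = (max difference / full scale) * 100%.
H = (1.31 / 387) * 100
H = 0.339 %FS

0.339 %FS


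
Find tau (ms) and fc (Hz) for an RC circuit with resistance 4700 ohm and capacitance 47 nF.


Time constant: tau = R * C.
tau = 4700 * 4.70e-08 = 0.0002209 s
tau = 0.2209 ms
Cutoff frequency: fc = 1 / (2*pi*R*C).
fc = 1 / (2*pi*0.0002209) = 720.48 Hz

tau = 0.2209 ms, fc = 720.48 Hz


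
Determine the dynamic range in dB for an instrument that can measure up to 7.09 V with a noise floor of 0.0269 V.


Dynamic range = 20 * log10(Vmax / Vnoise).
DR = 20 * log10(7.09 / 0.0269)
DR = 20 * log10(263.57)
DR = 48.42 dB

48.42 dB


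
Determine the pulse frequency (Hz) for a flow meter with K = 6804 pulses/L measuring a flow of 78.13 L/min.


Frequency = K * Q / 60 (converting L/min to L/s).
f = 6804 * 78.13 / 60
f = 531596.52 / 60
f = 8859.94 Hz

8859.94 Hz


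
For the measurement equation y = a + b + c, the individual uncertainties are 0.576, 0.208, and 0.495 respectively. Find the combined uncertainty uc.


For a sum of independent quantities, uc = sqrt(u1^2 + u2^2 + u3^2).
uc = sqrt(0.576^2 + 0.208^2 + 0.495^2)
uc = sqrt(0.331776 + 0.043264 + 0.245025)
uc = 0.7874

0.7874


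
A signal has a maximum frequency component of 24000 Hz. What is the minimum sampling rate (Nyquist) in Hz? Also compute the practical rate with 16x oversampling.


By Nyquist theorem, fs_min = 2 * fmax.
fs_min = 2 * 24000 = 48000 Hz
Practical rate = 16 * fs_min = 16 * 48000 = 768000 Hz

fs_min = 48000 Hz, fs_practical = 768000 Hz


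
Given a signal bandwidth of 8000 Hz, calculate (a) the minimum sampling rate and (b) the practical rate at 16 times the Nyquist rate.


By Nyquist theorem, fs_min = 2 * fmax.
fs_min = 2 * 8000 = 16000 Hz
Practical rate = 16 * fs_min = 16 * 16000 = 256000 Hz

fs_min = 16000 Hz, fs_practical = 256000 Hz


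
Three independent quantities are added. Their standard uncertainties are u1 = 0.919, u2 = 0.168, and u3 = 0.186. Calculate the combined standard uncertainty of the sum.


For a sum of independent quantities, uc = sqrt(u1^2 + u2^2 + u3^2).
uc = sqrt(0.919^2 + 0.168^2 + 0.186^2)
uc = sqrt(0.844561 + 0.028224 + 0.034596)
uc = 0.9526

0.9526


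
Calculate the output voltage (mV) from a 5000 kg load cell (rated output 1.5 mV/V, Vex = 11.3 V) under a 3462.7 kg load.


Vout = rated_output * Vex * (load / capacity).
Vout = 1.5 * 11.3 * (3462.7 / 5000)
Vout = 1.5 * 11.3 * 0.69254
Vout = 11.739 mV

11.739 mV


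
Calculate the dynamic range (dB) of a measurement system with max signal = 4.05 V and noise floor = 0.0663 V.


Dynamic range = 20 * log10(Vmax / Vnoise).
DR = 20 * log10(4.05 / 0.0663)
DR = 20 * log10(61.09)
DR = 35.72 dB

35.72 dB


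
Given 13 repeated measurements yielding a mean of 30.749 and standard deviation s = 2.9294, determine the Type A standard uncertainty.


The standard uncertainty for Type A evaluation is u = s / sqrt(n).
u = 2.9294 / sqrt(13)
u = 2.9294 / 3.6056
u = 0.8125

0.8125


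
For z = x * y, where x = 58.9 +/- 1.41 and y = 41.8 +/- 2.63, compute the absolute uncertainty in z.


For a product z = x*y, the relative uncertainty is:
uz/z = sqrt((ux/x)^2 + (uy/y)^2)
Relative uncertainties: ux/x = 1.41/58.9 = 0.023939
uy/y = 2.63/41.8 = 0.062919
z = 58.9 * 41.8 = 2462.0
uz = 2462.0 * sqrt(0.023939^2 + 0.062919^2) = 165.74

165.74


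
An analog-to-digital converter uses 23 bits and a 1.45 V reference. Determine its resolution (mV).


The resolution (LSB) of an ADC is Vref / 2^n.
LSB = 1.45 / 2^23
LSB = 1.45 / 8388608
LSB = 1.7e-07 V = 0.00017285 mV

0.00017285 mV


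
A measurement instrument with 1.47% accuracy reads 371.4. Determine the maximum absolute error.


Absolute error = (accuracy% / 100) * reading.
Error = (1.47 / 100) * 371.4
Error = 0.0147 * 371.4
Error = 5.4596

5.4596


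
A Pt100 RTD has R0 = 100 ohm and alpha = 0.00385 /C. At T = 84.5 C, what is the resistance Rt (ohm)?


The RTD equation: Rt = R0 * (1 + alpha * T).
Rt = 100 * (1 + 0.00385 * 84.5)
Rt = 100 * (1 + 0.325325)
Rt = 100 * 1.325325
Rt = 132.532 ohm

132.532 ohm


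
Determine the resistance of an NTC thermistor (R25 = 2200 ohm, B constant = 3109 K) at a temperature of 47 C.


NTC thermistor equation: Rt = R25 * exp(B * (1/T - 1/T25)).
T in Kelvin: 320.15 K, T25 = 298.15 K
1/T - 1/T25 = 1/320.15 - 1/298.15 = -0.00023048
B * (1/T - 1/T25) = 3109 * -0.00023048 = -0.7166
Rt = 2200 * exp(-0.7166) = 1074.5 ohm

1074.5 ohm


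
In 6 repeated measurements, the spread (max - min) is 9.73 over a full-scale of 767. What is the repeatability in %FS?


Repeatability = (spread / full scale) * 100%.
R = (9.73 / 767) * 100
R = 1.269 %FS

1.269 %FS


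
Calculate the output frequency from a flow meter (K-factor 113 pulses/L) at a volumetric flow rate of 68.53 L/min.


Frequency = K * Q / 60 (converting L/min to L/s).
f = 113 * 68.53 / 60
f = 7743.89 / 60
f = 129.06 Hz

129.06 Hz


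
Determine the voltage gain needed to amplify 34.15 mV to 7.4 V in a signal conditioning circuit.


Gain = Vout / Vin (converting to same units).
G = 7.4 V / 34.15 mV
G = 7400.0 mV / 34.15 mV
G = 216.69

216.69


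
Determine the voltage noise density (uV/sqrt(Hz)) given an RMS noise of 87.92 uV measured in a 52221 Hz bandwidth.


Noise spectral density = Vrms / sqrt(BW).
NSD = 87.92 / sqrt(52221)
NSD = 87.92 / 228.5191
NSD = 0.3847 uV/sqrt(Hz)

0.3847 uV/sqrt(Hz)


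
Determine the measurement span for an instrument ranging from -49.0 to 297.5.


Span = upper range - lower range.
Span = 297.5 - (-49.0)
Span = 346.5

346.5


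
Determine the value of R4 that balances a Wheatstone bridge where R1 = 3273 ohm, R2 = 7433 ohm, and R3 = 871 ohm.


At balance: R1*R4 = R2*R3, so R4 = R2*R3/R1.
R4 = 7433 * 871 / 3273
R4 = 6474143 / 3273
R4 = 1978.05 ohm

1978.05 ohm


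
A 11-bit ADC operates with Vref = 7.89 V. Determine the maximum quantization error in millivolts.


The maximum quantization error is +/- LSB/2.
LSB = Vref / 2^n = 7.89 / 2048 = 0.00385254 V
Max error = LSB / 2 = 0.00385254 / 2 = 0.00192627 V
Max error = 1.9263 mV

1.9263 mV


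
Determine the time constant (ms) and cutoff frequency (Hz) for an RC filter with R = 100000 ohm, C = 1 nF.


Time constant: tau = R * C.
tau = 100000 * 1.00e-09 = 0.0001 s
tau = 0.1 ms
Cutoff frequency: fc = 1 / (2*pi*R*C).
fc = 1 / (2*pi*0.0001) = 1591.55 Hz

tau = 0.1 ms, fc = 1591.55 Hz


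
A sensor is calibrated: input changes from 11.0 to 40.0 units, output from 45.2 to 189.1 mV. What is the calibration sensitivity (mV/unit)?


Sensitivity = (y2 - y1) / (x2 - x1).
S = (189.1 - 45.2) / (40.0 - 11.0)
S = 143.9 / 29.0
S = 4.9621 mV/unit

4.9621 mV/unit


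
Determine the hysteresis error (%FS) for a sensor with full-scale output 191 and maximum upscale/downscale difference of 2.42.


Hysteresis = (max difference / full scale) * 100%.
H = (2.42 / 191) * 100
H = 1.267 %FS

1.267 %FS


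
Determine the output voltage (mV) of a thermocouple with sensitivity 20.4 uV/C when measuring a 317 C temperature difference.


The thermocouple output V = sensitivity * dT.
V = 20.4 uV/C * 317 C
V = 6466.8 uV
V = 6.467 mV

6.467 mV


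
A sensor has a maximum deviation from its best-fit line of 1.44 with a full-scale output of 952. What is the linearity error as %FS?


Linearity error = (max deviation / full scale) * 100%.
Linearity = (1.44 / 952) * 100
Linearity = 0.151 %FS

0.151 %FS


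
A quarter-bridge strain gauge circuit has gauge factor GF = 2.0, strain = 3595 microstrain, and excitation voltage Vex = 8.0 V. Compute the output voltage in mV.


Quarter bridge output: Vout = (GF * epsilon * Vex) / 4.
Vout = (2.0 * 3595e-6 * 8.0) / 4
Vout = 0.05752 / 4 V
Vout = 0.01438 V = 14.38 mV

14.38 mV


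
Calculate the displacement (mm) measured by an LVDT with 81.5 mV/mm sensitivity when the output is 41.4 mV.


Displacement = Vout / sensitivity.
d = 41.4 / 81.5
d = 0.508 mm

0.508 mm


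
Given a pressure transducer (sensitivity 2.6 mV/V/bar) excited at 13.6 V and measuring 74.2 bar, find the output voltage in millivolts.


Output = sensitivity * Vex * P.
Vout = 2.6 * 13.6 * 74.2
Vout = 35.36 * 74.2
Vout = 2623.71 mV

2623.71 mV


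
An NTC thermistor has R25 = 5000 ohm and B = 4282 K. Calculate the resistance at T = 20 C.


NTC thermistor equation: Rt = R25 * exp(B * (1/T - 1/T25)).
T in Kelvin: 293.15 K, T25 = 298.15 K
1/T - 1/T25 = 1/293.15 - 1/298.15 = 5.721e-05
B * (1/T - 1/T25) = 4282 * 5.721e-05 = 0.245
Rt = 5000 * exp(0.245) = 6387.8 ohm

6387.8 ohm


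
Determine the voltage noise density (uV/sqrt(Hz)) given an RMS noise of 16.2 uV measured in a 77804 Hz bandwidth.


Noise spectral density = Vrms / sqrt(BW).
NSD = 16.2 / sqrt(77804)
NSD = 16.2 / 278.9337
NSD = 0.0581 uV/sqrt(Hz)

0.0581 uV/sqrt(Hz)


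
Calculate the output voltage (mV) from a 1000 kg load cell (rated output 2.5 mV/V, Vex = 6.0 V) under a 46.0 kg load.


Vout = rated_output * Vex * (load / capacity).
Vout = 2.5 * 6.0 * (46.0 / 1000)
Vout = 2.5 * 6.0 * 0.046
Vout = 0.69 mV

0.69 mV


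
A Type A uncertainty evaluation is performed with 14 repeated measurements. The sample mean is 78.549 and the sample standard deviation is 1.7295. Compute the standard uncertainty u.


The standard uncertainty for Type A evaluation is u = s / sqrt(n).
u = 1.7295 / sqrt(14)
u = 1.7295 / 3.7417
u = 0.4622

0.4622


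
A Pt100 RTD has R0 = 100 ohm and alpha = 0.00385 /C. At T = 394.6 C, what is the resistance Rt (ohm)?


The RTD equation: Rt = R0 * (1 + alpha * T).
Rt = 100 * (1 + 0.00385 * 394.6)
Rt = 100 * (1 + 1.51921)
Rt = 100 * 2.51921
Rt = 251.921 ohm

251.921 ohm


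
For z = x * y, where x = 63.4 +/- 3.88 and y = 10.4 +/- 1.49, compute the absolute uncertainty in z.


For a product z = x*y, the relative uncertainty is:
uz/z = sqrt((ux/x)^2 + (uy/y)^2)
Relative uncertainties: ux/x = 3.88/63.4 = 0.061199
uy/y = 1.49/10.4 = 0.143269
z = 63.4 * 10.4 = 659.4
uz = 659.4 * sqrt(0.061199^2 + 0.143269^2) = 102.723

102.723


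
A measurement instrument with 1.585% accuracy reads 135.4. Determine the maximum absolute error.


Absolute error = (accuracy% / 100) * reading.
Error = (1.585 / 100) * 135.4
Error = 0.01585 * 135.4
Error = 2.1461

2.1461


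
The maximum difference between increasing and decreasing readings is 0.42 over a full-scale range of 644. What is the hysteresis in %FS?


Hysteresis = (max difference / full scale) * 100%.
H = (0.42 / 644) * 100
H = 0.065 %FS

0.065 %FS


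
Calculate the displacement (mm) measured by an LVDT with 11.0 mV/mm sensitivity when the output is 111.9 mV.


Displacement = Vout / sensitivity.
d = 111.9 / 11.0
d = 10.173 mm

10.173 mm


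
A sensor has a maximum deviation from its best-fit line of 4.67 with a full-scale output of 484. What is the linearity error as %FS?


Linearity error = (max deviation / full scale) * 100%.
Linearity = (4.67 / 484) * 100
Linearity = 0.965 %FS

0.965 %FS


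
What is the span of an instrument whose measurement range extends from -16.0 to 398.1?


Span = upper range - lower range.
Span = 398.1 - (-16.0)
Span = 414.1

414.1


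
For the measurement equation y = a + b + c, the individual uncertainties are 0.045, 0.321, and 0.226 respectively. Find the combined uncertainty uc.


For a sum of independent quantities, uc = sqrt(u1^2 + u2^2 + u3^2).
uc = sqrt(0.045^2 + 0.321^2 + 0.226^2)
uc = sqrt(0.002025 + 0.103041 + 0.051076)
uc = 0.3951

0.3951


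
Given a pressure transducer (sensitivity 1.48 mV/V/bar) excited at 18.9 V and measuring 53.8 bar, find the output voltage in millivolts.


Output = sensitivity * Vex * P.
Vout = 1.48 * 18.9 * 53.8
Vout = 27.972 * 53.8
Vout = 1504.89 mV

1504.89 mV


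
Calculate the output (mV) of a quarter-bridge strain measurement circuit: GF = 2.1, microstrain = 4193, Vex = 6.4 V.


Quarter bridge output: Vout = (GF * epsilon * Vex) / 4.
Vout = (2.1 * 4193e-6 * 6.4) / 4
Vout = 0.05635392 / 4 V
Vout = 0.01408848 V = 14.0885 mV

14.0885 mV


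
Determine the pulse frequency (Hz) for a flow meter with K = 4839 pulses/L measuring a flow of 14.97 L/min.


Frequency = K * Q / 60 (converting L/min to L/s).
f = 4839 * 14.97 / 60
f = 72439.83 / 60
f = 1207.33 Hz

1207.33 Hz


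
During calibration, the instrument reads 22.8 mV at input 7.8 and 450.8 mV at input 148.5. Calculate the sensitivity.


Sensitivity = (y2 - y1) / (x2 - x1).
S = (450.8 - 22.8) / (148.5 - 7.8)
S = 428.0 / 140.7
S = 3.0419 mV/unit

3.0419 mV/unit


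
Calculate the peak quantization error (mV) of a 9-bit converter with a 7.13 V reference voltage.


The maximum quantization error is +/- LSB/2.
LSB = Vref / 2^n = 7.13 / 512 = 0.01392578 V
Max error = LSB / 2 = 0.01392578 / 2 = 0.00696289 V
Max error = 6.9629 mV

6.9629 mV


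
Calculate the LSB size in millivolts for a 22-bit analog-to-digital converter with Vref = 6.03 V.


The resolution (LSB) of an ADC is Vref / 2^n.
LSB = 6.03 / 2^22
LSB = 6.03 / 4194304
LSB = 1.44e-06 V = 0.00143766 mV

0.00143766 mV


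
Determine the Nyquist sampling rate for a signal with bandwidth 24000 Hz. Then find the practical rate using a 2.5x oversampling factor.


By Nyquist theorem, fs_min = 2 * fmax.
fs_min = 2 * 24000 = 48000 Hz
Practical rate = 2.5 * fs_min = 2.5 * 48000 = 120000 Hz

fs_min = 48000 Hz, fs_practical = 120000 Hz


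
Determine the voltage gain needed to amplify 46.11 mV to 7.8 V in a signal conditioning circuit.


Gain = Vout / Vin (converting to same units).
G = 7.8 V / 46.11 mV
G = 7800.0 mV / 46.11 mV
G = 169.16

169.16


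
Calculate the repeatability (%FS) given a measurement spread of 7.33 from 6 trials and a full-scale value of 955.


Repeatability = (spread / full scale) * 100%.
R = (7.33 / 955) * 100
R = 0.768 %FS

0.768 %FS


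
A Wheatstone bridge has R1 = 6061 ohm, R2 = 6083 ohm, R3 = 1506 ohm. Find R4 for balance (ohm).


At balance: R1*R4 = R2*R3, so R4 = R2*R3/R1.
R4 = 6083 * 1506 / 6061
R4 = 9160998 / 6061
R4 = 1511.47 ohm

1511.47 ohm


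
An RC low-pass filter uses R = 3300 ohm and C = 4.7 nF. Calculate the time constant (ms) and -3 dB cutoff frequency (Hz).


Time constant: tau = R * C.
tau = 3300 * 4.70e-09 = 1.551e-05 s
tau = 0.0155 ms
Cutoff frequency: fc = 1 / (2*pi*R*C).
fc = 1 / (2*pi*1.551e-05) = 10261.44 Hz

tau = 0.0155 ms, fc = 10261.44 Hz


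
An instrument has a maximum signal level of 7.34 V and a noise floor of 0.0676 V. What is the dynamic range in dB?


Dynamic range = 20 * log10(Vmax / Vnoise).
DR = 20 * log10(7.34 / 0.0676)
DR = 20 * log10(108.58)
DR = 40.71 dB

40.71 dB


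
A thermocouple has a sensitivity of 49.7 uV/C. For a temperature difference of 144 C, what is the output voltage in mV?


The thermocouple output V = sensitivity * dT.
V = 49.7 uV/C * 144 C
V = 7156.8 uV
V = 7.157 mV

7.157 mV


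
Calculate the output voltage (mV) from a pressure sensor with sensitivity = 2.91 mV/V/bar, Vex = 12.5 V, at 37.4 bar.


Output = sensitivity * Vex * P.
Vout = 2.91 * 12.5 * 37.4
Vout = 36.375 * 37.4
Vout = 1360.42 mV

1360.42 mV


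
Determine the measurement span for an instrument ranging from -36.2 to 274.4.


Span = upper range - lower range.
Span = 274.4 - (-36.2)
Span = 310.6

310.6


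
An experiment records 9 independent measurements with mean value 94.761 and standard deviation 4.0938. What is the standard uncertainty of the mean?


The standard uncertainty for Type A evaluation is u = s / sqrt(n).
u = 4.0938 / sqrt(9)
u = 4.0938 / 3.0
u = 1.3646

1.3646


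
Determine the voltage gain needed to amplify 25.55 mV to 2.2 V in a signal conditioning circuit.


Gain = Vout / Vin (converting to same units).
G = 2.2 V / 25.55 mV
G = 2200.0 mV / 25.55 mV
G = 86.11

86.11


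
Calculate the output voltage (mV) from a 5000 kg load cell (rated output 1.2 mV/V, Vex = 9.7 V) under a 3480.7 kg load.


Vout = rated_output * Vex * (load / capacity).
Vout = 1.2 * 9.7 * (3480.7 / 5000)
Vout = 1.2 * 9.7 * 0.69614
Vout = 8.103 mV

8.103 mV
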